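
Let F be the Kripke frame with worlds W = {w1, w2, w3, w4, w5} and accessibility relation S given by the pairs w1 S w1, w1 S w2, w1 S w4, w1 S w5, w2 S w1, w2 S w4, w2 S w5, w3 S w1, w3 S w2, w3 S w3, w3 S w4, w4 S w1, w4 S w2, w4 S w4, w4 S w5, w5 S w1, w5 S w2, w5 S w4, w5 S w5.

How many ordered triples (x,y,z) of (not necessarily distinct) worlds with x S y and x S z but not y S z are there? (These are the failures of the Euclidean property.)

Enumerating: (w1,w2,w2), (w3,w1,w3), (w3,w2,w2), (w3,w2,w3), (w3,w4,w3), (w4,w2,w2), (w5,w2,w2).

7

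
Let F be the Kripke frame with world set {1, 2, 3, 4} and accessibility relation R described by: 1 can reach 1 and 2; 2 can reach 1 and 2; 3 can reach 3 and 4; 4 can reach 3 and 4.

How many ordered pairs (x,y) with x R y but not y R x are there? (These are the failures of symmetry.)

R is symmetric; there are no such tuples.

0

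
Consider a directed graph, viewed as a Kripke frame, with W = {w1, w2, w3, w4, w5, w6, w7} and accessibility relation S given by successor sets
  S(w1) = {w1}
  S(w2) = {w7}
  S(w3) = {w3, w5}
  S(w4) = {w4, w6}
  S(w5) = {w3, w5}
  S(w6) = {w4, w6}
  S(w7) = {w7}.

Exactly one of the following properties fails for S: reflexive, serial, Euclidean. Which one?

reflexive

Reflexive: no — w2 is not related to itself.
Serial: yes — every world has a successor (e.g. w1 S w1).
Euclidean: yes — any two successors of a common world are S-related.
Only reflexive fails.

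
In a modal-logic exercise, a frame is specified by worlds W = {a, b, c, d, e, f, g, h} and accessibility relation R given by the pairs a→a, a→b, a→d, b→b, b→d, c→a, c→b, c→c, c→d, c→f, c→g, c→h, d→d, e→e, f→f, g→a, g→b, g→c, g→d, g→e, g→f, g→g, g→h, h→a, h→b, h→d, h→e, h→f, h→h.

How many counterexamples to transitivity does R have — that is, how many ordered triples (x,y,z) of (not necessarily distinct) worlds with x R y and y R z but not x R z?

Enumerating: (c,g,e), (c,h,e).

2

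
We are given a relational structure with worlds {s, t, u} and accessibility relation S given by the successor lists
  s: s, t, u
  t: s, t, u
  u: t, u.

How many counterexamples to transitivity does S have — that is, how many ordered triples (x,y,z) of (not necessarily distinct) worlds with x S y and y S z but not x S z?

Enumerating: (u,t,s).

1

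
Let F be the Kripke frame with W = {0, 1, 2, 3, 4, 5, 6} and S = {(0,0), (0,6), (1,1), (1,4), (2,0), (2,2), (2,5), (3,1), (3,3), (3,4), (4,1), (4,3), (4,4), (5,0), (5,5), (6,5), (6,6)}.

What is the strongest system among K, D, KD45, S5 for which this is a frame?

D

Serial (axiom D): yes — every world has a successor (e.g. 0 S 0).
Euclidean (axiom 5): no — 2 S 0 and 2 S 5, but not 0 S 5.
Transitive (axiom 4): no — 0 S 6 and 6 S 5, but not 0 S 5.
Reflexive (axiom T): yes — every world is S-related to itself.
So F validates K, D; KD45 would additionally require S to be Euclidean and transitive. The strongest is D.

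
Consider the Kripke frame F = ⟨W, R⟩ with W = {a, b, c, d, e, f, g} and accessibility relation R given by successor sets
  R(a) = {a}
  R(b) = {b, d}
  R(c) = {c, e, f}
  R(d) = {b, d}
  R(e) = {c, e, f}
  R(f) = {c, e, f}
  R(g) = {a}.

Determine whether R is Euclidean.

Euclidean: yes — any two successors of a common world are R-related.

Yes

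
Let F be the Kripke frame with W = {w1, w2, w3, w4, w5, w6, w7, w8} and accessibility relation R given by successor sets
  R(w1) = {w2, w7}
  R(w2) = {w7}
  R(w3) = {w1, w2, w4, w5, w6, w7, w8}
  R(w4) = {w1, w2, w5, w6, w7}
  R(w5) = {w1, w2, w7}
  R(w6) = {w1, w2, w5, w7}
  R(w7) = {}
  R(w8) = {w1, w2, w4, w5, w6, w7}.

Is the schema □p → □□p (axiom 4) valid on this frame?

Yes

The schema 4 characterises exactly the transitive frames.
Transitive: yes — every two-step R-path is closed by a direct edge.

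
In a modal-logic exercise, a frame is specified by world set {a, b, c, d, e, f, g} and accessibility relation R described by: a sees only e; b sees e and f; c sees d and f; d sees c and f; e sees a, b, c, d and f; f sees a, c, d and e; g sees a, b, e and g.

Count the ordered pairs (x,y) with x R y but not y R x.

7

Enumerating: (b,f), (e,c), (e,d), (f,a), (g,a), (g,b), (g,e).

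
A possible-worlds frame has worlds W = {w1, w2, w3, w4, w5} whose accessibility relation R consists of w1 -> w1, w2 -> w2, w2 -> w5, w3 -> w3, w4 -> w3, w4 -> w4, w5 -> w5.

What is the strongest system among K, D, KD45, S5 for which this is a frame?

Serial (axiom D): yes — every world has a successor (e.g. w1 R w1).
Euclidean (axiom 5): no — w2 R w5 and w2 R w2, but not w5 R w2.
Transitive (axiom 4): yes — every two-step R-path is closed by a direct edge.
Reflexive (axiom T): yes — every world is R-related to itself.
So F validates K, D; KD45 would additionally require R to be Euclidean. The strongest is D.

D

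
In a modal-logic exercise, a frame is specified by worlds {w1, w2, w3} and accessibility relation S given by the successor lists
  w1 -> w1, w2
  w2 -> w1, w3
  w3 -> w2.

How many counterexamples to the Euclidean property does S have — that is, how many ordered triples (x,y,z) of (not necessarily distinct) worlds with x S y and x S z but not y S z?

5

Enumerating: (w1,w2,w2), (w2,w1,w3), (w2,w3,w1), (w2,w3,w3), (w3,w2,w2).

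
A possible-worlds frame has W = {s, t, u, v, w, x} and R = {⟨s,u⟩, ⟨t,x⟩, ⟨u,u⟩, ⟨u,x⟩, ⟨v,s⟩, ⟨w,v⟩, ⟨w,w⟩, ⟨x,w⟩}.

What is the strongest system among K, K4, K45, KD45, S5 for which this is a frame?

K

Transitive (axiom 4): no — s R u and u R x, but not s R x.
Euclidean (axiom 5): no — t R x and t R x, but not x R x.
Serial (axiom D): yes — every world has a successor (e.g. s R u).
Reflexive (axiom T): no — s is not related to itself.
So F validates K; K4 would additionally require R to be transitive. The strongest is K.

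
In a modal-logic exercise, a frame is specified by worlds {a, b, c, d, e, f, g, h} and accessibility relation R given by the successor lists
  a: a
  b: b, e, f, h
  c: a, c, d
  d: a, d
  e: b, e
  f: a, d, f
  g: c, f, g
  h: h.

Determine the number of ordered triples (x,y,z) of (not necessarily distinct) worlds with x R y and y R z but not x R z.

Enumerating: (b,f,a), (b,f,d), (e,b,f), (e,b,h), (g,c,a), (g,c,d), (g,f,a), (g,f,d).

8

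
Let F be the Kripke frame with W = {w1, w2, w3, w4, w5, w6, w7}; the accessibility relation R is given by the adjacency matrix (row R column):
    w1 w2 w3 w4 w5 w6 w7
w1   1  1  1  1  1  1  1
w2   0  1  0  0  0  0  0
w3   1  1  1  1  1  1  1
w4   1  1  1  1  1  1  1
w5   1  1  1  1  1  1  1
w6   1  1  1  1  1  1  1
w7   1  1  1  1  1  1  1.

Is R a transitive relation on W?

Yes

Transitive: yes — every two-step R-path is closed by a direct edge.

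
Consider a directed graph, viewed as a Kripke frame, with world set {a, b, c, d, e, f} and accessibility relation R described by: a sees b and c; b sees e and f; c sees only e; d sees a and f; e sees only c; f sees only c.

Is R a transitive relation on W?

Transitive: no — a R b and b R e, but not a R e.

No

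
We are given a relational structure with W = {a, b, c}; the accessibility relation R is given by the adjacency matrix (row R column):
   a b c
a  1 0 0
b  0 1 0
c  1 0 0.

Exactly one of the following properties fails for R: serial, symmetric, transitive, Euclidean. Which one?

symmetric

Serial: yes — every world has a successor (e.g. a R a).
Symmetric: no — c R a but not a R c.
Transitive: yes — every two-step R-path is closed by a direct edge.
Euclidean: yes — any two successors of a common world are R-related.
Only symmetric fails.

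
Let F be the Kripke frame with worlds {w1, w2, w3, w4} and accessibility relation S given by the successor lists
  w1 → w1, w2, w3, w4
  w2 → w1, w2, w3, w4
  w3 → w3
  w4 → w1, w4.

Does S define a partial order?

Reflexive: yes — every world is S-related to itself.
Transitive: no — w4 S w1 and w1 S w2, but not w4 S w2.
Antisymmetric: no — w1 S w2 and w2 S w1 with w1 ≠ w2.
So S is not a partial order.

No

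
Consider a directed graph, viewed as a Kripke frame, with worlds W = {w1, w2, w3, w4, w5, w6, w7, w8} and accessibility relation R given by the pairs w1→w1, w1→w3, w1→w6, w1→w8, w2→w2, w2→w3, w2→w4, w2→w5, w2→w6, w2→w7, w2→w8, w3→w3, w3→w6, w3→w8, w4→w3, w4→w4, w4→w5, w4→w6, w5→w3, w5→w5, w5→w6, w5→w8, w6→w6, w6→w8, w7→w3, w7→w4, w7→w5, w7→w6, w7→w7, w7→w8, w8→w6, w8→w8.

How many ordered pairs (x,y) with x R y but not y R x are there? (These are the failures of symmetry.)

22

Enumerating: (w1,w3), (w1,w6), (w1,w8), (w2,w3), (w2,w4), (w2,w5), (w2,w6), (w2,w7), (w2,w8), (w3,w6), (w3,w8), (w4,w3), … and 10 more.
Total: 22.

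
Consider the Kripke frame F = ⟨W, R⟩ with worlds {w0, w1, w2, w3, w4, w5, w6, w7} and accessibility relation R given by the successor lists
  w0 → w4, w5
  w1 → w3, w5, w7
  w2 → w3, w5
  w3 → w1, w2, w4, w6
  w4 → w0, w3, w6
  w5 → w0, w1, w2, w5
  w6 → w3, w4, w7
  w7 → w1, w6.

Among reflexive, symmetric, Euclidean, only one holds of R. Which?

Reflexive: no — w0 is not related to itself.
Symmetric: yes — every pair in R has its reverse in R.
Euclidean: no — w0 R w4 and w0 R w5, but not w4 R w5.
Only symmetric holds.

symmetric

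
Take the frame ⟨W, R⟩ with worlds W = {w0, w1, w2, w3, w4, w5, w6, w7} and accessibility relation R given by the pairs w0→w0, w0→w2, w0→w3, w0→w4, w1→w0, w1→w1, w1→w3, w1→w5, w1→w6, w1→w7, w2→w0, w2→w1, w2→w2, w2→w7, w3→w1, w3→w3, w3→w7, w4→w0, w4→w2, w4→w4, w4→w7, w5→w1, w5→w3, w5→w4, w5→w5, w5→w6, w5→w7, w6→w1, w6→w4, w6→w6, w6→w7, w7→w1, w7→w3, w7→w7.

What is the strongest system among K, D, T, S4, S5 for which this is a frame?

Serial (axiom D): yes — every world has a successor (e.g. w0 R w0).
Reflexive (axiom T): yes — every world is R-related to itself.
Transitive (axiom 4): no — w0 R w2 and w2 R w1, but not w0 R w1.
Euclidean (axiom 5): no — w0 R w2 and w0 R w3, but not w2 R w3.
So F validates K, D, T; S4 would additionally require R to be transitive. The strongest is T.

T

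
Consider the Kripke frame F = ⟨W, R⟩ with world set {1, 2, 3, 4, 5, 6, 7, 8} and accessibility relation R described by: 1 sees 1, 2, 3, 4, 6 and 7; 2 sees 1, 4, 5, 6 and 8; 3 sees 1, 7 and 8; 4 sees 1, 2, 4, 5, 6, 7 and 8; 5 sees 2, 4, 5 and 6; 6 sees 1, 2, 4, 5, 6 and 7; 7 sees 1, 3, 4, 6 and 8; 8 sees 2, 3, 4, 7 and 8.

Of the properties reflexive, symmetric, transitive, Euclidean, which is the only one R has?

symmetric

Reflexive: no — 2 is not related to itself.
Symmetric: yes — every pair in R has its reverse in R.
Transitive: no — 1 R 2 and 2 R 5, but not 1 R 5.
Euclidean: no — 1 R 2 and 1 R 3, but not 2 R 3.
Only symmetric holds.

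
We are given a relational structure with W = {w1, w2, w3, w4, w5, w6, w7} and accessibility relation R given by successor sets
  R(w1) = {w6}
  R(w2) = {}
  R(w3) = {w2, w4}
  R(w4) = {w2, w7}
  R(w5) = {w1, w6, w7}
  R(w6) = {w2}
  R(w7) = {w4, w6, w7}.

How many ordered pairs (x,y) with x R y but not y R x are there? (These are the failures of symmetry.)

Enumerating: (w1,w6), (w3,w2), (w3,w4), (w4,w2), (w5,w1), (w5,w6), (w5,w7), (w6,w2), (w7,w6).

9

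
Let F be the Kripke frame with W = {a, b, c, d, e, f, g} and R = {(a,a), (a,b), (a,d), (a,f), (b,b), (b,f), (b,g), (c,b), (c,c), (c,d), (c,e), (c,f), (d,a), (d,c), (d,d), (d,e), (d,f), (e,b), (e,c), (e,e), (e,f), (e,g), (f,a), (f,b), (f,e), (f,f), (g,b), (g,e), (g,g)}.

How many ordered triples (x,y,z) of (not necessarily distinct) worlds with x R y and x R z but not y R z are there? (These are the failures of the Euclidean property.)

32

Enumerating: (a,b,a), (a,b,d), (a,d,b), (a,f,d), (b,f,g), (b,g,f), (c,b,c), (c,b,d), (c,b,e), (c,d,b), (c,e,d), (c,f,c), … and 20 more.
Total: 32.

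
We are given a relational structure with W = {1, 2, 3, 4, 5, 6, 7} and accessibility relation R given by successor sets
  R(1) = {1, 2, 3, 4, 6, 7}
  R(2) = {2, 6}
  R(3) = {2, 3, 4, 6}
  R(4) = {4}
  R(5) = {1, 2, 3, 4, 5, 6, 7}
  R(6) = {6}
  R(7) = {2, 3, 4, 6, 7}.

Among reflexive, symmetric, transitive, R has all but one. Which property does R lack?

symmetric

Reflexive: yes — every world is R-related to itself.
Symmetric: no — 1 R 2 but not 2 R 1.
Transitive: yes — every two-step R-path is closed by a direct edge.
Only symmetric fails.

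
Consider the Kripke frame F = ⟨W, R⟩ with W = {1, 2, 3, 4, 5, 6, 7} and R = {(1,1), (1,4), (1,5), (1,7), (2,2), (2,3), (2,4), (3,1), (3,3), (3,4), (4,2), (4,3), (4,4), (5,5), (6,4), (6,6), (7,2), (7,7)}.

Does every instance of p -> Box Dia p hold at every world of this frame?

No

Axiom B corresponds to the accessibility relation being symmetric.
Symmetric: no — 1 R 4 but not 4 R 1.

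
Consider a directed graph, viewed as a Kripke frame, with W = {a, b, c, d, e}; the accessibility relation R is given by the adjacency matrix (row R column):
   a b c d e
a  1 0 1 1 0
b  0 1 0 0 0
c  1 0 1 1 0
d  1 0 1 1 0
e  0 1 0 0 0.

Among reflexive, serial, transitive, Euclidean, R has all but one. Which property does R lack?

reflexive

Reflexive: no — e is not related to itself.
Serial: yes — every world has a successor (e.g. a R a).
Transitive: yes — every two-step R-path is closed by a direct edge.
Euclidean: yes — any two successors of a common world are R-related.
Only reflexive fails.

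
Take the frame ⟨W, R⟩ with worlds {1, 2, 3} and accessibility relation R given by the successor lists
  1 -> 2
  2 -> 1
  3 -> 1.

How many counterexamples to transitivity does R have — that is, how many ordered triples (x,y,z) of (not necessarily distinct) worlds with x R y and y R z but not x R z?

3

Enumerating: (1,2,1), (2,1,2), (3,1,2).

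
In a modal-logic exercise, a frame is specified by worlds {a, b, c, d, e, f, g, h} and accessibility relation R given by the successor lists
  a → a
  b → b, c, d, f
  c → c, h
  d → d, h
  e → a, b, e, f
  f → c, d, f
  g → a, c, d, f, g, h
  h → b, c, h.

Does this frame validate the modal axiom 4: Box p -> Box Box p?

Axiom 4 corresponds to the accessibility relation being transitive.
Transitive: no — b R c and c R h, but not b R h.

No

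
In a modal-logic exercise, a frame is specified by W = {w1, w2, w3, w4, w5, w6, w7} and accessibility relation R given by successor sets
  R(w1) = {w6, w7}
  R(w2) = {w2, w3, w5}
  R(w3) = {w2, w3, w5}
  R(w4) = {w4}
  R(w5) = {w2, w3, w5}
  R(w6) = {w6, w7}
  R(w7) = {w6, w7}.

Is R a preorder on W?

Reflexive: no — w1 is not related to itself.
Transitive: yes — every two-step R-path is closed by a direct edge.
So R is not a preorder.

No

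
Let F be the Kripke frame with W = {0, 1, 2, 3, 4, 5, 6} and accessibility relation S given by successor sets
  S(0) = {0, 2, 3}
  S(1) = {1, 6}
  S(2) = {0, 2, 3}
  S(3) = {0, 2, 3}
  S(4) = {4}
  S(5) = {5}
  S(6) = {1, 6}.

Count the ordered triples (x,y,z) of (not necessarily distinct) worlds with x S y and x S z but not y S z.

0

S is Euclidean; there are no such tuples.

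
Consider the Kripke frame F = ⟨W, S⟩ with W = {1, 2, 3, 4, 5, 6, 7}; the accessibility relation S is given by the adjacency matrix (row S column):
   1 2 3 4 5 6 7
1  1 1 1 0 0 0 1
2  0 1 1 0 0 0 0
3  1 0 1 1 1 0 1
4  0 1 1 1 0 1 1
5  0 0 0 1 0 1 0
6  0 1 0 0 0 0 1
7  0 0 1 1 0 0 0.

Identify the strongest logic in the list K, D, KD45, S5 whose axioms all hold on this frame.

Serial (axiom D): yes — every world has a successor (e.g. 1 S 1).
Euclidean (axiom 5): no — 1 S 2 and 1 S 7, but not 2 S 7.
Transitive (axiom 4): no — 1 S 3 and 3 S 4, but not 1 S 4.
Reflexive (axiom T): no — 5 is not related to itself.
So F validates K, D; KD45 would additionally require S to be Euclidean and transitive. The strongest is D.

D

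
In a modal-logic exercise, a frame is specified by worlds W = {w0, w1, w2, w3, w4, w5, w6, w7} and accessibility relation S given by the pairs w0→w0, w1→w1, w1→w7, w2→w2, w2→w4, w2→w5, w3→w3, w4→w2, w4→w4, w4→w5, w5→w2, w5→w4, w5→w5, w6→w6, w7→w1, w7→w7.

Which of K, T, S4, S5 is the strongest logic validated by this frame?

Reflexive (axiom T): yes — every world is S-related to itself.
Transitive (axiom 4): yes — every two-step S-path is closed by a direct edge.
Euclidean (axiom 5): yes — any two successors of a common world are S-related.
So F validates K, T, S4, S5. The strongest is S5.

S5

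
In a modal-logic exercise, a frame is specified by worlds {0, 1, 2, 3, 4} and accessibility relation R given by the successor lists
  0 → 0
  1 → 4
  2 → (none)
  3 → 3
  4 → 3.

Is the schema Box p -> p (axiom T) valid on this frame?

No

The schema T characterises exactly the reflexive frames.
Reflexive: no — 1 is not related to itself.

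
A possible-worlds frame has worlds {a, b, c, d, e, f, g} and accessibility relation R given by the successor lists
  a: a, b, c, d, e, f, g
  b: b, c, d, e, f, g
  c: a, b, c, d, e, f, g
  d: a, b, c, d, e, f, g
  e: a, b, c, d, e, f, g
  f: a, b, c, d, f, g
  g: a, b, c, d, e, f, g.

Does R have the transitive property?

No

Transitive: no — b R c and c R a, but not b R a.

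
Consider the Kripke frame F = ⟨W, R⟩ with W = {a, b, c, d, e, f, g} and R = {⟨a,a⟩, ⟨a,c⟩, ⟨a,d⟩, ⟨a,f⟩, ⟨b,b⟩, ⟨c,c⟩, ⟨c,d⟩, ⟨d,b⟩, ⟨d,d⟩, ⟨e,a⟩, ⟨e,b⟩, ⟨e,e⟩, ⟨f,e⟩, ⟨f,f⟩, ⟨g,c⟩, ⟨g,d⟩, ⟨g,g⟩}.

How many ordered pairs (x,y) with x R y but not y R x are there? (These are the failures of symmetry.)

10

Enumerating: (a,c), (a,d), (a,f), (c,d), (d,b), (e,a), (e,b), (f,e), (g,c), (g,d).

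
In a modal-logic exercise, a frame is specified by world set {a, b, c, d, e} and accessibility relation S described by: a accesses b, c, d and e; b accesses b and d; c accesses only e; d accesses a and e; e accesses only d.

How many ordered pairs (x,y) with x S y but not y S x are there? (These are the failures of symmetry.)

Enumerating: (a,b), (a,c), (a,e), (b,d), (c,e).

5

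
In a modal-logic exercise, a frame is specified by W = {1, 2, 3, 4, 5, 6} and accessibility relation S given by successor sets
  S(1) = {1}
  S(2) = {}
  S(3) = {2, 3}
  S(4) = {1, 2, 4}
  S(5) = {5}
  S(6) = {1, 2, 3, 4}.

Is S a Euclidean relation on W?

No

Euclidean: no — 4 S 1 and 4 S 2, but not 1 S 2.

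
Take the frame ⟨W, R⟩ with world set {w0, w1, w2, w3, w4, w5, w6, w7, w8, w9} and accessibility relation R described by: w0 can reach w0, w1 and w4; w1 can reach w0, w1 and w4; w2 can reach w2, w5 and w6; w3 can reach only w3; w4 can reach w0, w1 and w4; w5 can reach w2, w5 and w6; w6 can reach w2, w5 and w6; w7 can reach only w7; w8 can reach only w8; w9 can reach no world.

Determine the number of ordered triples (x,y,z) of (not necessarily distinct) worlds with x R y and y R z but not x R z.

0

R is transitive; there are no such tuples.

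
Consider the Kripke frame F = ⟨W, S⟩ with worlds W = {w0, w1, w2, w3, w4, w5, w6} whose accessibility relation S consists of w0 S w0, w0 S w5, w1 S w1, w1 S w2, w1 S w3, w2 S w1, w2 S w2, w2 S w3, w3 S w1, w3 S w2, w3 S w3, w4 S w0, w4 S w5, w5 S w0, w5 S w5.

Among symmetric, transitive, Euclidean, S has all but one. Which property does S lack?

symmetric

Symmetric: no — w4 S w0 but not w0 S w4.
Transitive: yes — every two-step S-path is closed by a direct edge.
Euclidean: yes — any two successors of a common world are S-related.
Only symmetric fails.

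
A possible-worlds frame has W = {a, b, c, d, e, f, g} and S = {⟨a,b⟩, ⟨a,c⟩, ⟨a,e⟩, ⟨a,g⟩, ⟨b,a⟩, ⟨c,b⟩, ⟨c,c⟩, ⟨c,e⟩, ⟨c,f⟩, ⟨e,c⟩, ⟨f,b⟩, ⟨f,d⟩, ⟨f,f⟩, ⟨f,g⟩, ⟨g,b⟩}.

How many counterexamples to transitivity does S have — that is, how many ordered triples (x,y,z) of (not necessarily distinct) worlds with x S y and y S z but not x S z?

14

Enumerating: (a,b,a), (a,c,f), (b,a,b), (b,a,c), (b,a,e), (b,a,g), (c,b,a), (c,f,d), (c,f,g), (e,c,b), (e,c,e), (e,c,f), (f,b,a), (g,b,a).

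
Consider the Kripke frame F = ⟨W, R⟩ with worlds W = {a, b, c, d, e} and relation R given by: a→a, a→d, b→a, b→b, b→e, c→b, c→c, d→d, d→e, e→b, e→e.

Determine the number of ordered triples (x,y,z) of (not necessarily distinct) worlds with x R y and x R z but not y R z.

6

Enumerating: (a,d,a), (b,a,b), (b,a,e), (b,e,a), (c,b,c), (d,e,d).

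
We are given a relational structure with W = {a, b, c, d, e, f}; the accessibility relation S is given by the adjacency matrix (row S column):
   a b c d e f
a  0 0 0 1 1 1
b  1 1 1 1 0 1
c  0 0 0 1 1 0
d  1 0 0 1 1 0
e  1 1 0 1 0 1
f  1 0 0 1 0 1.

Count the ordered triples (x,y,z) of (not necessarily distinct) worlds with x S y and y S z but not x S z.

19

Enumerating: (a,d,a), (a,e,a), (a,e,b), (a,f,a), (b,a,e), (b,c,e), (b,d,e), (c,d,a), (c,e,a), (c,e,b), (c,e,f), (d,a,f), … and 7 more.
Total: 19.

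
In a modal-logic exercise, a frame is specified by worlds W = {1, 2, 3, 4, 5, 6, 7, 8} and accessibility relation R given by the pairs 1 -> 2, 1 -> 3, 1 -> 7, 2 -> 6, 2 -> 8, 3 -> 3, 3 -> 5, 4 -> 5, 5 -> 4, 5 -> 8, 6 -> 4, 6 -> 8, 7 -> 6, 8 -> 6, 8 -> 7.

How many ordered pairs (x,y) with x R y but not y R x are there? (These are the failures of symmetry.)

Enumerating: (1,2), (1,3), (1,7), (2,6), (2,8), (3,5), (5,8), (6,4), (7,6), (8,7).

10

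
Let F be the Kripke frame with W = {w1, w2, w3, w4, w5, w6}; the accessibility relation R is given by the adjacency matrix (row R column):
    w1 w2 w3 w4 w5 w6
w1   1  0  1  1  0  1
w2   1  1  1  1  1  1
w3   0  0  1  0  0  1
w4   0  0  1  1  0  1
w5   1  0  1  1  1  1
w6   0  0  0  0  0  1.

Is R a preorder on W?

Yes

Reflexive: yes — every world is R-related to itself.
Transitive: yes — every two-step R-path is closed by a direct edge.
So R is a preorder.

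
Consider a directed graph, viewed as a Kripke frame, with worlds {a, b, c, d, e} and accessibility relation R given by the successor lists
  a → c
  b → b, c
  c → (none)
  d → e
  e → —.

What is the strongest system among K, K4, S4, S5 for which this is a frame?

Transitive (axiom 4): yes — every two-step R-path is closed by a direct edge.
Reflexive (axiom T): no — a is not related to itself.
Euclidean (axiom 5): no — a R c and a R c, but not c R c.
So F validates K, K4; S4 would additionally require R to be reflexive. The strongest is K4.

K4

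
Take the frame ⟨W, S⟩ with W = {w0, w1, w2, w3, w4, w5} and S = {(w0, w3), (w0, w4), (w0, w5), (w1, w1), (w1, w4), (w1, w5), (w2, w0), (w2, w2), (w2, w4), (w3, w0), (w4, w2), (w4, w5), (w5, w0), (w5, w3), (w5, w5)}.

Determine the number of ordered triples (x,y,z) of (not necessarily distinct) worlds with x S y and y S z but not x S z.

Enumerating: (w0,w3,w0), (w0,w4,w2), (w0,w5,w0), (w1,w4,w2), (w1,w5,w0), (w1,w5,w3), (w2,w0,w3), (w2,w0,w5), (w2,w4,w5), (w3,w0,w3), (w3,w0,w4), (w3,w0,w5), (w4,w2,w0), (w4,w2,w4), (w4,w5,w0), (w4,w5,w3), (w5,w0,w4).

17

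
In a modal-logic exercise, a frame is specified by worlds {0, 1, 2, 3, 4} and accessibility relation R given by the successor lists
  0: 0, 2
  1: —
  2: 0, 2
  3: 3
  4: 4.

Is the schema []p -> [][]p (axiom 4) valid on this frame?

Yes

The schema 4 characterises exactly the transitive frames.
Transitive: yes — every two-step R-path is closed by a direct edge.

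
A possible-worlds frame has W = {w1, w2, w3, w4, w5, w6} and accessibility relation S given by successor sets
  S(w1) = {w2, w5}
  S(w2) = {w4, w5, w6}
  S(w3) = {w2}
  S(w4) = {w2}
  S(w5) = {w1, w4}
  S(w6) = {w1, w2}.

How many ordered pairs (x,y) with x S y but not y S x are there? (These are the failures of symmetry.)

Enumerating: (w1,w2), (w2,w5), (w3,w2), (w5,w4), (w6,w1).

5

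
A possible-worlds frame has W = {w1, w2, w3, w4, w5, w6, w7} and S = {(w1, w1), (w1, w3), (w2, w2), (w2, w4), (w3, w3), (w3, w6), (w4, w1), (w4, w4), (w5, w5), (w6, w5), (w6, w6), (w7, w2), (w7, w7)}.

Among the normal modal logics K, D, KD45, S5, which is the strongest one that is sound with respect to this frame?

Serial (axiom D): yes — every world has a successor (e.g. w1 S w1).
Euclidean (axiom 5): no — w1 S w3 and w1 S w1, but not w3 S w1.
Transitive (axiom 4): no — w1 S w3 and w3 S w6, but not w1 S w6.
Reflexive (axiom T): yes — every world is S-related to itself.
So F validates K, D; KD45 would additionally require S to be Euclidean and transitive. The strongest is D.

D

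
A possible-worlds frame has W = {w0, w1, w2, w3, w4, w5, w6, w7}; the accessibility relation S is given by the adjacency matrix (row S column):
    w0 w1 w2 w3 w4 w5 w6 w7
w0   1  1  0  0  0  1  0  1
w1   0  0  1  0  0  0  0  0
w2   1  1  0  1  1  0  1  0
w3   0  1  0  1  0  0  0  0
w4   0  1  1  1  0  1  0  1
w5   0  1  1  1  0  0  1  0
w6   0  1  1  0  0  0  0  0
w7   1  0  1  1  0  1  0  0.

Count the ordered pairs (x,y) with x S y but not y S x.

17

Enumerating: (w0,w1), (w0,w5), (w2,w0), (w2,w3), (w3,w1), (w4,w1), (w4,w3), (w4,w5), (w4,w7), (w5,w1), (w5,w2), (w5,w3), (w5,w6), (w6,w1), (w7,w2), (w7,w3), (w7,w5).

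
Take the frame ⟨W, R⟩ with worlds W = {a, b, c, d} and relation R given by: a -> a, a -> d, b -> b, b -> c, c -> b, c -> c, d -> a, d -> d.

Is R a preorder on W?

Yes

Reflexive: yes — every world is R-related to itself.
Transitive: yes — every two-step R-path is closed by a direct edge.
So R is a preorder.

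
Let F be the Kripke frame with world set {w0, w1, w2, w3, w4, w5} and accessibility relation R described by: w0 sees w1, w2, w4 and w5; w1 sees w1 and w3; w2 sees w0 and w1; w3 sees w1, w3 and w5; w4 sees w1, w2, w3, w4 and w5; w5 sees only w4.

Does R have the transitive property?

No

Transitive: no — w0 R w1 and w1 R w3, but not w0 R w3.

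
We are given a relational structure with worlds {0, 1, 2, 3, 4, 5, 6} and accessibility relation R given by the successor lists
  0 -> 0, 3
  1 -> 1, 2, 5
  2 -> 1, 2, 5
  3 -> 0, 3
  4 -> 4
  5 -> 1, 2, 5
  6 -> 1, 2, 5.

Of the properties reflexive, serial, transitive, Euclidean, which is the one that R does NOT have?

reflexive

Reflexive: no — 6 is not related to itself.
Serial: yes — every world has a successor (e.g. 0 R 0).
Transitive: yes — every two-step R-path is closed by a direct edge.
Euclidean: yes — any two successors of a common world are R-related.
Only reflexive fails.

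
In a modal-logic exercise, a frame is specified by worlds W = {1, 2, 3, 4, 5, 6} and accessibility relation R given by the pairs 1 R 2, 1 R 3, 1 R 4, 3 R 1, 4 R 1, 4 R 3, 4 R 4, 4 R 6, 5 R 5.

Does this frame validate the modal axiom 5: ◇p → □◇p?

No

By correspondence theory, 5 is valid on a frame iff R is Euclidean.
Euclidean: no — 1 R 2 and 1 R 3, but not 2 R 3.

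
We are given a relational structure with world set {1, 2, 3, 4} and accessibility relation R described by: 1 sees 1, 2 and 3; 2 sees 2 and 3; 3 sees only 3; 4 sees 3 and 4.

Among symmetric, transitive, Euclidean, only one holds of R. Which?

Symmetric: no — 1 R 2 but not 2 R 1.
Transitive: yes — every two-step R-path is closed by a direct edge.
Euclidean: no — 1 R 3 and 1 R 2, but not 3 R 2.
Only transitive holds.

transitive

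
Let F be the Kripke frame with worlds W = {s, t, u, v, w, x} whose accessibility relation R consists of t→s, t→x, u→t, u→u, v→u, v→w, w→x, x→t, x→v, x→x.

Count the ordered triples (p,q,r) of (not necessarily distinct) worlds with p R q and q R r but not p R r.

Enumerating: (t,x,t), (t,x,v), (u,t,s), (u,t,x), (v,u,t), (v,w,x), (w,x,t), (w,x,v), (x,t,s), (x,v,u), (x,v,w).

11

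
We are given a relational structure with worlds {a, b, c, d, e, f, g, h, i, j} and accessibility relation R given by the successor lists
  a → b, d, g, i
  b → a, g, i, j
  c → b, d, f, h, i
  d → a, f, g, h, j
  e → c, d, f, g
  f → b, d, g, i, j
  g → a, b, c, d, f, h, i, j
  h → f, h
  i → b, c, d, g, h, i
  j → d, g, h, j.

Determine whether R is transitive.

No

Transitive: no — a R b and b R j, but not a R j.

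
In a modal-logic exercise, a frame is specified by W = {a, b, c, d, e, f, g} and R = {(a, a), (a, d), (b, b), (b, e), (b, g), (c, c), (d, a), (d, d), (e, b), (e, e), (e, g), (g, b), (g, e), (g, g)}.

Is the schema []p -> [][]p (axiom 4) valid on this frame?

Yes

Axiom 4 corresponds to the accessibility relation being transitive.
Transitive: yes — every two-step R-path is closed by a direct edge.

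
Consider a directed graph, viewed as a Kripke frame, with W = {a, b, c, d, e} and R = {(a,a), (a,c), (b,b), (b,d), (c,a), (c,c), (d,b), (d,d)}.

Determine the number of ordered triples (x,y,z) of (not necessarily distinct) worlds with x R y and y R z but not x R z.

R is transitive; there are no such tuples.

0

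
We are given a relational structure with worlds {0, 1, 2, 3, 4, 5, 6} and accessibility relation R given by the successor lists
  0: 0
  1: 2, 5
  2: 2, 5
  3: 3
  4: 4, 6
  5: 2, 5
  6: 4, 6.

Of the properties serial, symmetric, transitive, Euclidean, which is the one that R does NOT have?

Serial: yes — every world has a successor (e.g. 0 R 0).
Symmetric: no — 1 R 2 but not 2 R 1.
Transitive: yes — every two-step R-path is closed by a direct edge.
Euclidean: yes — any two successors of a common world are R-related.
Only symmetric fails.

symmetric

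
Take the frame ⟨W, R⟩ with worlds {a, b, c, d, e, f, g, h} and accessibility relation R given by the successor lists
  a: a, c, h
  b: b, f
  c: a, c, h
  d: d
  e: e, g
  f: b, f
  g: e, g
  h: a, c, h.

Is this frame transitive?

Yes

Transitive: yes — every two-step R-path is closed by a direct edge.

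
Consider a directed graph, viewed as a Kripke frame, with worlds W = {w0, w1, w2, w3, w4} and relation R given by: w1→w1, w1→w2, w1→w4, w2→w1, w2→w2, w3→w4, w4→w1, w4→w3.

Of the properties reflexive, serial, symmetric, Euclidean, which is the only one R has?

symmetric

Reflexive: no — w0 is not related to itself.
Serial: no — w0 has no R-successor.
Symmetric: yes — every pair in R has its reverse in R.
Euclidean: no — w1 R w2 and w1 R w4, but not w2 R w4.
Only symmetric holds.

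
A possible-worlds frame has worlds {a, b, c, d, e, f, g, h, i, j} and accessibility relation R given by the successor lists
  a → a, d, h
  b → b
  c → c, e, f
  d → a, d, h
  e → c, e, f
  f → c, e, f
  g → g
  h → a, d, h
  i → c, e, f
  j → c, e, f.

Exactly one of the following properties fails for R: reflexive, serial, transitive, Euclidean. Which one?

Reflexive: no — i is not related to itself.
Serial: yes — every world has a successor (e.g. a R a).
Transitive: yes — every two-step R-path is closed by a direct edge.
Euclidean: yes — any two successors of a common world are R-related.
Only reflexive fails.

reflexive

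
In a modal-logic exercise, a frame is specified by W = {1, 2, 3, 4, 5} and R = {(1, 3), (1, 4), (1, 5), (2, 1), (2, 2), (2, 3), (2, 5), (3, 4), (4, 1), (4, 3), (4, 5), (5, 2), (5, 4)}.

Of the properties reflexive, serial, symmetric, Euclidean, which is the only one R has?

serial

Reflexive: no — 1 is not related to itself.
Serial: yes — every world has a successor (e.g. 1 R 3).
Symmetric: no — 1 R 3 but not 3 R 1.
Euclidean: no — 1 R 3 and 1 R 5, but not 3 R 5.
Only serial holds.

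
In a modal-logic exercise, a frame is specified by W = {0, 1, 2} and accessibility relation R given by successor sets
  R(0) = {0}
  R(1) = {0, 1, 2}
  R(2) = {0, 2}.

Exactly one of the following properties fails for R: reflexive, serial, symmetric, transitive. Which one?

symmetric

Reflexive: yes — every world is R-related to itself.
Serial: yes — every world has a successor (e.g. 0 R 0).
Symmetric: no — 1 R 0 but not 0 R 1.
Transitive: yes — every two-step R-path is closed by a direct edge.
Only symmetric fails.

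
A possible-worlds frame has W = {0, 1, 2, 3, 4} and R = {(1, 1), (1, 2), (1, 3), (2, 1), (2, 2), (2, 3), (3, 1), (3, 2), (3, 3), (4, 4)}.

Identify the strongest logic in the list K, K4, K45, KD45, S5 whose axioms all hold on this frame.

Transitive (axiom 4): yes — every two-step R-path is closed by a direct edge.
Euclidean (axiom 5): yes — any two successors of a common world are R-related.
Serial (axiom D): no — 0 has no R-successor.
Reflexive (axiom T): no — 0 is not related to itself.
So F validates K, K4, K45; KD45 would additionally require R to be serial. The strongest is K45.

K45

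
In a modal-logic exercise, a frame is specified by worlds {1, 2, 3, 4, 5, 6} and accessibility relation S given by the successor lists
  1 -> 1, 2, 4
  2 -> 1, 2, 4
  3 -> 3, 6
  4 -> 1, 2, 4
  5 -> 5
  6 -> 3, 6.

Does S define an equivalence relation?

Yes

Reflexive: yes — every world is S-related to itself.
Symmetric: yes — every pair in S has its reverse in S.
Transitive: yes — every two-step S-path is closed by a direct edge.
So S is an equivalence relation.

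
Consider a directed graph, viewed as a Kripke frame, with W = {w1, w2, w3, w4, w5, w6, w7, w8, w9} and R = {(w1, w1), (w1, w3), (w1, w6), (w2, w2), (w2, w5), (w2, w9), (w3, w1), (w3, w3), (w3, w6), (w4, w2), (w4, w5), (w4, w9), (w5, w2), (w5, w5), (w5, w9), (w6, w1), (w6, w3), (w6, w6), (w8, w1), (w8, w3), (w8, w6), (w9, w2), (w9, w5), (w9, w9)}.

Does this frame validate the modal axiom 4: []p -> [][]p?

Axiom 4 corresponds to the accessibility relation being transitive.
Transitive: yes — every two-step R-path is closed by a direct edge.

Yes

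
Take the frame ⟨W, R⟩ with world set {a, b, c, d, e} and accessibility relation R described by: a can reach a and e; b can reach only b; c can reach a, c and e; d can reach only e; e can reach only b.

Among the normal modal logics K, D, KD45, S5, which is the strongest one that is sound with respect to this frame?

D

Serial (axiom D): yes — every world has a successor (e.g. a R a).
Euclidean (axiom 5): no — c R e and c R a, but not e R a.
Transitive (axiom 4): no — a R e and e R b, but not a R b.
Reflexive (axiom T): no — d is not related to itself.
So F validates K, D; KD45 would additionally require R to be Euclidean and transitive. The strongest is D.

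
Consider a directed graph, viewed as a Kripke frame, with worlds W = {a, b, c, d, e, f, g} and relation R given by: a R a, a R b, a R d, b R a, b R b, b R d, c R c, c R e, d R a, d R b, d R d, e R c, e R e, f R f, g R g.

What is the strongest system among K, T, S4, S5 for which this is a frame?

S5

Reflexive (axiom T): yes — every world is R-related to itself.
Transitive (axiom 4): yes — every two-step R-path is closed by a direct edge.
Euclidean (axiom 5): yes — any two successors of a common world are R-related.
So F validates K, T, S4, S5. The strongest is S5.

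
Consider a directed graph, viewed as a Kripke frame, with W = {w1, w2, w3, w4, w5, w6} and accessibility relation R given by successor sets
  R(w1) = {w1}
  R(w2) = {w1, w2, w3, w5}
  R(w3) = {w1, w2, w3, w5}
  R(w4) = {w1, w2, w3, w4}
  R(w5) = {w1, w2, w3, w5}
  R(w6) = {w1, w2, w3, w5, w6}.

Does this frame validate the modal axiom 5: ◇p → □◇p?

By correspondence theory, 5 is valid on a frame iff R is Euclidean.
Euclidean: no — w2 R w1 and w2 R w3, but not w1 R w3.

No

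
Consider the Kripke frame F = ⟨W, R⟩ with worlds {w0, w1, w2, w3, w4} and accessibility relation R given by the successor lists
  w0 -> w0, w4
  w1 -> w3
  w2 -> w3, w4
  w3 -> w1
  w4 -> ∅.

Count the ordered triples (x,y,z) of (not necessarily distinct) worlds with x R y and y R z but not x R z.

Enumerating: (w1,w3,w1), (w2,w3,w1), (w3,w1,w3).

3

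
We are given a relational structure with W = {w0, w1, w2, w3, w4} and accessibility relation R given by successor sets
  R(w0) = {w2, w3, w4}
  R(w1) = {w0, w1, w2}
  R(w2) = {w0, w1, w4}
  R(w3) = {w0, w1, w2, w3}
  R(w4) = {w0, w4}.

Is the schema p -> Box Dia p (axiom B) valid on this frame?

By correspondence theory, B is valid on a frame iff R is symmetric.
Symmetric: no — w1 R w0 but not w0 R w1.

No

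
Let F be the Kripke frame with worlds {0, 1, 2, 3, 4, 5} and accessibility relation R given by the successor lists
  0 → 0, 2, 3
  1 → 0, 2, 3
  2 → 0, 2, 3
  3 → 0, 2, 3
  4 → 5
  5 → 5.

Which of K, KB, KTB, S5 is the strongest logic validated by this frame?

Symmetric (axiom B): no — 1 R 0 but not 0 R 1.
Reflexive (axiom T): no — 1 is not related to itself.
Euclidean (axiom 5): yes — any two successors of a common world are R-related.
So F validates K; KB would additionally require R to be symmetric. The strongest is K.

K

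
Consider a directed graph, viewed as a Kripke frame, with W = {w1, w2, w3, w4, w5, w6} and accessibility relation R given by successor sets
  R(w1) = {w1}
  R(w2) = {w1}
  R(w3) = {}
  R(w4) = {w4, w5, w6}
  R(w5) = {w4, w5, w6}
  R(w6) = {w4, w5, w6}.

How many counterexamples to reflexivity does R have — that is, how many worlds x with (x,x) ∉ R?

2

Enumerating: w2, w3.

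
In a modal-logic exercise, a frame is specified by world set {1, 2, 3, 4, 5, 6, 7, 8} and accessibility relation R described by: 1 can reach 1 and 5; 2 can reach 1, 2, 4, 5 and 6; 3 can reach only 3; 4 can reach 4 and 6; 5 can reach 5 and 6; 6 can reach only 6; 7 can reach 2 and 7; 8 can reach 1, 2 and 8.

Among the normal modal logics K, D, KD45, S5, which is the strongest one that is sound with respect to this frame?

Serial (axiom D): yes — every world has a successor (e.g. 1 R 1).
Euclidean (axiom 5): no — 2 R 1 and 2 R 4, but not 1 R 4.
Transitive (axiom 4): no — 1 R 5 and 5 R 6, but not 1 R 6.
Reflexive (axiom T): yes — every world is R-related to itself.
So F validates K, D; KD45 would additionally require R to be Euclidean and transitive. The strongest is D.

D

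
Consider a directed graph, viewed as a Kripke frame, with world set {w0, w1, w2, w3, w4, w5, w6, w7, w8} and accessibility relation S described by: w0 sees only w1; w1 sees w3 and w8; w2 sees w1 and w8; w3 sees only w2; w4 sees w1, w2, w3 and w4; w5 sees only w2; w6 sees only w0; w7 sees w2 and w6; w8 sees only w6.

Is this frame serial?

Serial: yes — every world has a successor (e.g. w0 S w1).

Yes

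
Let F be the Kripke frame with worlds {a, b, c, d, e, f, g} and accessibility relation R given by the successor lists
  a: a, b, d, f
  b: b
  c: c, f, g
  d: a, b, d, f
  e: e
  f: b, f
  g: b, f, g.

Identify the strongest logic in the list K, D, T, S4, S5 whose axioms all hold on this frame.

T

Serial (axiom D): yes — every world has a successor (e.g. a R a).
Reflexive (axiom T): yes — every world is R-related to itself.
Transitive (axiom 4): no — c R f and f R b, but not c R b.
Euclidean (axiom 5): no — a R b and a R d, but not b R d.
So F validates K, D, T; S4 would additionally require R to be transitive. The strongest is T.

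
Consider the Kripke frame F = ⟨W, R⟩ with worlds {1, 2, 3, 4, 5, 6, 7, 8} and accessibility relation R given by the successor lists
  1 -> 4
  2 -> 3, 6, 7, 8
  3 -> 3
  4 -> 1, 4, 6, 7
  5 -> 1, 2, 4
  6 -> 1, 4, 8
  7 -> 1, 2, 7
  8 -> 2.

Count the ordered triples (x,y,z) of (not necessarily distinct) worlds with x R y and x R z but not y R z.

Enumerating: (2,3,6), (2,3,7), (2,3,8), (2,6,3), (2,6,6), (2,6,7), (2,7,3), (2,7,6), (2,7,8), (2,8,3), (2,8,6), (2,8,7), … and 26 more.
Total: 38.

38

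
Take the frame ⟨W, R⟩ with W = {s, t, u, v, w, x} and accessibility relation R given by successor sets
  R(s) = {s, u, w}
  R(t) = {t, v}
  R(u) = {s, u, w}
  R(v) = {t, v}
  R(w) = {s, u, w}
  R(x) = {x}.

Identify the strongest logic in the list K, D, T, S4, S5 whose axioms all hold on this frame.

Serial (axiom D): yes — every world has a successor (e.g. s R s).
Reflexive (axiom T): yes — every world is R-related to itself.
Transitive (axiom 4): yes — every two-step R-path is closed by a direct edge.
Euclidean (axiom 5): yes — any two successors of a common world are R-related.
So F validates K, D, T, S4, S5. The strongest is S5.

S5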